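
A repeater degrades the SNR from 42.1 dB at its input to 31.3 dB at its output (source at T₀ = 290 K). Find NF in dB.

10.8 dB

NF (dB) = SNR_in(dB) − SNR_out(dB) when the source is at T₀
NF = 42.1 − 31.3 = 10.8 dB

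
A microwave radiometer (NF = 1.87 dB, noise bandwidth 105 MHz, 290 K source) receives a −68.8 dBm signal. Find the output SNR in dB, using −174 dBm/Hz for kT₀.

23.1 dB

Noise floor: N = −174 + 10 log₁₀(B) + NF
10 log₁₀(1.05×10⁸) = 80.21 dB
N = −174 + 80.21 + 1.87 = −91.92 dBm
SNR = P_sig − N = −68.8 − (−91.92) = 23.12 dB → 23.1 dB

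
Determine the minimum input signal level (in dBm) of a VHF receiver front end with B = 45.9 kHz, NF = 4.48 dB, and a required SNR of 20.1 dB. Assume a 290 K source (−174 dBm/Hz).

Sensitivity = −174 + 10 log₁₀(B) + NF + SNR_min
= −174 + 46.62 + 4.48 + 20.1
= −102.80 dBm → −102.8 dBm

−102.8 dBm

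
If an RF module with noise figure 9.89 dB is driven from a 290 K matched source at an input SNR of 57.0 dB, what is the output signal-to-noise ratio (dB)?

By definition F = SNR_in/SNR_out, so in dB: SNR_out = SNR_in − NF
SNR_out = 57.0 − 9.89 = 47.11 dB

47.11 dB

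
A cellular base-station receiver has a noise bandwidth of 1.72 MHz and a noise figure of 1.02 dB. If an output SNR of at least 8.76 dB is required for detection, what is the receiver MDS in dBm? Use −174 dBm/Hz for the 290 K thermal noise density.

Sensitivity = −174 + 10 log₁₀(B) + NF + SNR_min
= −174 + 62.36 + 1.02 + 8.76
= −101.86 dBm → −101.9 dBm

−101.9 dBm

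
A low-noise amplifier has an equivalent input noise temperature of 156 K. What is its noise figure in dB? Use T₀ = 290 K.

F = 1 + T_e/T₀ = 1 + 156/290 = 1.53793
NF = 10 log₁₀(1.53793) = 1.87 dB

1.87 dB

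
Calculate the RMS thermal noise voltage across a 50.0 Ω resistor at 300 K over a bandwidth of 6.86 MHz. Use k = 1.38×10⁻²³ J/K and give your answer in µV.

2.38 µV

V_n = √(4kTRB)
4kTRB = 4 × 1.38×10⁻²³ × 300 × 5.00×10¹ × 6.86×10⁶ = 5.68×10⁻¹² V²
V_n = √(5.68×10⁻¹²) = 2.38×10⁻⁶ V = 2.38 µV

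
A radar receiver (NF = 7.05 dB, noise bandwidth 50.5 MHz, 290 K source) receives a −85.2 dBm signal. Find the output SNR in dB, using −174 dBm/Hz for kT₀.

4.7 dB

Noise floor: N = −174 + 10 log₁₀(B) + NF
10 log₁₀(5.05×10⁷) = 77.03 dB
N = −174 + 77.03 + 7.05 = −89.92 dBm
SNR = P_sig − N = −85.2 − (−89.92) = 4.72 dB → 4.7 dB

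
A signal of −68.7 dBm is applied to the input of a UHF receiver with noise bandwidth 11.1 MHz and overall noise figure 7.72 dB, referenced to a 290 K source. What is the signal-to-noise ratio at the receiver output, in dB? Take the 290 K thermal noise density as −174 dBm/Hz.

Noise floor: N = −174 + 10 log₁₀(B) + NF
10 log₁₀(1.11×10⁷) = 70.45 dB
N = −174 + 70.45 + 7.72 = −95.83 dBm
SNR = P_sig − N = −68.7 − (−95.83) = 27.13 dB → 27.1 dB

27.1 dB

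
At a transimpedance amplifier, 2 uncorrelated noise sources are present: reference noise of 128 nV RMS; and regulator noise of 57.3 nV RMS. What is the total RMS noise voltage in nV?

140 nV

Uncorrelated sources add in power (mean-square): V_tot = √(ΣV_i²)
V_tot = √[(1.28×10⁻⁷)² + (5.73×10⁻⁸)²] = 1.40×10⁻⁷ V = 140 nV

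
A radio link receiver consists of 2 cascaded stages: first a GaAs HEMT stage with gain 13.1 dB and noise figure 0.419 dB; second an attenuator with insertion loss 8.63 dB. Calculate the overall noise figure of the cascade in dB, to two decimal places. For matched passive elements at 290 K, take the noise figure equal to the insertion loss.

1.49 dB

Convert to linear (a loss of L dB is a gain of −L dB): F_i = 10^(NF_i/10), G_i = 10^(G_i,dB/10)
  Stage 1: F_1 = 10^(0.419/10) = 1.101, G_1 = 10^(13.1/10) = 20.42
  Stage 2: F_2 = 10^(8.63/10) = 7.295, G_2 = 10^(−8.63/10) = 0.1371
Friis cascade:
  F = 1.101 + (7.295 − 1)/20.42 = 1.410
NF = 10 log₁₀(1.410) = 1.49 dB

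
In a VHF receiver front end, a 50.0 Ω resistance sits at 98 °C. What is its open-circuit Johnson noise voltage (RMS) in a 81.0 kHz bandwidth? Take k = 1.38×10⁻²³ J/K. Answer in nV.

T = 98 °C + 273.15 = 371.15 K
V_n = √(4kTRB)
4kTRB = 4 × 1.38×10⁻²³ × 371.15 × 5.00×10¹ × 8.10×10⁴ = 8.30×10⁻¹⁴ V²
V_n = √(8.30×10⁻¹⁴) = 2.88×10⁻⁷ V = 288 nV

288 nV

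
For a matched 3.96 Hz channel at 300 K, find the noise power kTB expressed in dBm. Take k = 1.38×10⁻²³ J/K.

P_n = kTB = 1.38×10⁻²³ × 300 × 3.96×10⁰ = 1.64×10⁻²⁰ W
In dBm: 10 log₁₀(1.64×10⁻²⁰ / 10⁻³) = −167.9 dBm

−167.9 dBm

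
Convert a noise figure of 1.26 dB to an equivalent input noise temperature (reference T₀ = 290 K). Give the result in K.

F = 10^(1.26/10) = 1.3366
T_e = (F − 1)·T₀ = (1.3366 − 1) × 290 = 97.6 K

97.6 K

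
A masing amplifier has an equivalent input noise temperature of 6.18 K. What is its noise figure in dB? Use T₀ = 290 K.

0.092 dB

F = 1 + T_e/T₀ = 1 + 6.18/290 = 1.02131
NF = 10 log₁₀(1.02131) = 0.092 dB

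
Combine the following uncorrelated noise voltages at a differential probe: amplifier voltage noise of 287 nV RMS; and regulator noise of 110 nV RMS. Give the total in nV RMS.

307 nV

Uncorrelated sources add in power (mean-square): V_tot = √(ΣV_i²)
V_tot = √[(2.87×10⁻⁷)² + (1.10×10⁻⁷)²] = 3.07×10⁻⁷ V = 307 nV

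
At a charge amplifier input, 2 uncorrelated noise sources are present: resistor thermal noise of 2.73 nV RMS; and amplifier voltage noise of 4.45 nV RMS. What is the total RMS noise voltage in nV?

5.22 nV

Uncorrelated sources add in power (mean-square): V_tot = √(ΣV_i²)
V_tot = √[(2.73×10⁻⁹)² + (4.45×10⁻⁹)²] = 5.22×10⁻⁹ V = 5.22 nV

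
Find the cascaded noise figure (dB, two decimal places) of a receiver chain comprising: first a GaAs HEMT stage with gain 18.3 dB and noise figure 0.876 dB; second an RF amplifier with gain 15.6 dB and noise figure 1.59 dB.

Convert to linear (a loss of L dB is a gain of −L dB): F_i = 10^(NF_i/10), G_i = 10^(G_i,dB/10)
  Stage 1: F_1 = 10^(0.876/10) = 1.223, G_1 = 10^(18.3/10) = 67.61
  Stage 2: F_2 = 10^(1.59/10) = 1.442, G_2 = 10^(15.6/10) = 36.31
Friis cascade:
  F = 1.223 + (1.442 − 1)/67.61 = 1.230
NF = 10 log₁₀(1.230) = 0.90 dB

0.90 dB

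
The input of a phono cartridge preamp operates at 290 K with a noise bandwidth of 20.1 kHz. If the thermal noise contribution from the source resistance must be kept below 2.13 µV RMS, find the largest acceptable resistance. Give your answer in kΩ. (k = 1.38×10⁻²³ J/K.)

Johnson–Nyquist: V_n = √(4kTRB) ⇒ R = V_n² / (4kTB)
4kTB = 4 × 1.38×10⁻²³ × 290 × 2.01×10⁴ = 3.22×10⁻¹⁶
R = (2.13×10⁻⁶)² / 3.22×10⁻¹⁶ = 1.41×10⁴ Ω = 14.1 kΩ

14.1 kΩ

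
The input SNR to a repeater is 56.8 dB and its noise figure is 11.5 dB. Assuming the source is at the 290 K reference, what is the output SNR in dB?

45.3 dB

By definition F = SNR_in/SNR_out, so in dB: SNR_out = SNR_in − NF
SNR_out = 56.8 − 11.5 = 45.3 dB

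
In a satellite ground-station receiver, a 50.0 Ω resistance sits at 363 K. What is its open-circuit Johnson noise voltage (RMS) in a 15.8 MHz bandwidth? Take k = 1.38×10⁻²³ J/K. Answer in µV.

V_n = √(4kTRB)
4kTRB = 4 × 1.38×10⁻²³ × 363 × 5.00×10¹ × 1.58×10⁷ = 1.58×10⁻¹¹ V²
V_n = √(1.58×10⁻¹¹) = 3.98×10⁻⁶ V = 3.98 µV

3.98 µV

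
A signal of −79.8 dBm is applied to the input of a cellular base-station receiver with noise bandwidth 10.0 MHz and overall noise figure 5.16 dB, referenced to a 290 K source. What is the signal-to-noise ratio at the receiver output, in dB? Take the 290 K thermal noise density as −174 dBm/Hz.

19.0 dB

Noise floor: N = −174 + 10 log₁₀(B) + NF
10 log₁₀(1.00×10⁷) = 70 dB
N = −174 + 70 + 5.16 = −98.84 dBm
SNR = P_sig − N = −79.8 − (−98.84) = 19.04 dB → 19.0 dB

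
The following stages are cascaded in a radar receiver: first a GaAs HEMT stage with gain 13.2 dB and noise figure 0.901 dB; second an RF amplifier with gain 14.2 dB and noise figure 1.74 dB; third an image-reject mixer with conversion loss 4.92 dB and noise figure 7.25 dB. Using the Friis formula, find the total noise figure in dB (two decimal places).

Convert to linear (a loss of L dB is a gain of −L dB): F_i = 10^(NF_i/10), G_i = 10^(G_i,dB/10)
  Stage 1: F_1 = 10^(0.901/10) = 1.231, G_1 = 10^(13.2/10) = 20.89
  Stage 2: F_2 = 10^(1.74/10) = 1.493, G_2 = 10^(14.2/10) = 26.30
  Stage 3: F_3 = 10^(7.25/10) = 5.309, G_3 = 10^(−4.92/10) = 0.3221
Friis cascade:
  F = 1.231 + (1.493 − 1)/20.89 + (5.309 − 1)/549.5 = 1.262
NF = 10 log₁₀(1.262) = 1.01 dB

1.01 dB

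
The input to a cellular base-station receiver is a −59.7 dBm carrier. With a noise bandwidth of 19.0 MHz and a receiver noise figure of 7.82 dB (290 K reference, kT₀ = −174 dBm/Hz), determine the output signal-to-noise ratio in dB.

33.7 dB

Noise floor: N = −174 + 10 log₁₀(B) + NF
10 log₁₀(1.90×10⁷) = 72.79 dB
N = −174 + 72.79 + 7.82 = −93.39 dBm
SNR = P_sig − N = −59.7 − (−93.39) = 33.69 dB → 33.7 dB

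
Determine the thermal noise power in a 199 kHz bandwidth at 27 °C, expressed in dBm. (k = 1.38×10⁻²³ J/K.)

−120.8 dBm

T = 27 °C + 273.15 = 300.15 K
P_n = kTB = 1.38×10⁻²³ × 300.15 × 1.99×10⁵ = 8.24×10⁻¹⁶ W
In dBm: 10 log₁₀(8.24×10⁻¹⁶ / 10⁻³) = −120.8 dBm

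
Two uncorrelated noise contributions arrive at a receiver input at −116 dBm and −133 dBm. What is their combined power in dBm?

Convert to linear, add, convert back:
P₁ = 2.51×10⁻¹⁵ W, P₂ = 5.01×10⁻¹⁷ W
P_tot = 2.56×10⁻¹⁵ W → 10 log₁₀(P_tot / 10⁻³) = −115.9 dBm

−115.9 dBm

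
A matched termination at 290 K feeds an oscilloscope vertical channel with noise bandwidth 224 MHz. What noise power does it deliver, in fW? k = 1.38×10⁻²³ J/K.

P_n = kTB = 1.38×10⁻²³ × 290 × 2.24×10⁸ = 8.96×10⁻¹³ W = 896 fW

896 fW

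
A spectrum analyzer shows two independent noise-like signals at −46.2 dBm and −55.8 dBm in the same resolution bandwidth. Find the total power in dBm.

Convert to linear, add, convert back:
P₁ = 2.40×10⁻⁸ W, P₂ = 2.63×10⁻⁹ W
P_tot = 2.66×10⁻⁸ W → 10 log₁₀(P_tot / 10⁻³) = −45.7 dBm

−45.7 dBm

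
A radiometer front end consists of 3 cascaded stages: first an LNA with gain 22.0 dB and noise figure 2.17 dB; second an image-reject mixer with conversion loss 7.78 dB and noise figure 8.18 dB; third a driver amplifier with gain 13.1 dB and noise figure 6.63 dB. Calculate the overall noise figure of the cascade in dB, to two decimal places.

2.60 dB

Convert to linear (a loss of L dB is a gain of −L dB): F_i = 10^(NF_i/10), G_i = 10^(G_i,dB/10)
  Stage 1: F_1 = 10^(2.17/10) = 1.648, G_1 = 10^(22.0/10) = 158.5
  Stage 2: F_2 = 10^(8.18/10) = 6.577, G_2 = 10^(−7.78/10) = 0.1667
  Stage 3: F_3 = 10^(6.63/10) = 4.603, G_3 = 10^(13.1/10) = 20.42
Friis cascade:
  F = 1.648 + (6.577 − 1)/158.5 + (4.603 − 1)/26.42 = 1.820
NF = 10 log₁₀(1.820) = 2.60 dB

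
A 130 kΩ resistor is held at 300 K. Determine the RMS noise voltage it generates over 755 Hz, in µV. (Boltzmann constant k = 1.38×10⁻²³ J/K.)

1.27 µV

V_n = √(4kTRB)
4kTRB = 4 × 1.38×10⁻²³ × 300 × 1.30×10⁵ × 7.55×10² = 1.63×10⁻¹² V²
V_n = √(1.63×10⁻¹²) = 1.27×10⁻⁶ V = 1.27 µV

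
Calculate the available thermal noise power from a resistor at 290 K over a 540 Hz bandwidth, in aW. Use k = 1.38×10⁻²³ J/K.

P_n = kTB = 1.38×10⁻²³ × 290 × 5.40×10² = 2.16×10⁻¹⁸ W = 2.16 aW

2.16 aW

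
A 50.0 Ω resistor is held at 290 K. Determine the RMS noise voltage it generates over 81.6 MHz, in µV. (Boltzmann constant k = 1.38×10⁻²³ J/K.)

8.08 µV

V_n = √(4kTRB)
4kTRB = 4 × 1.38×10⁻²³ × 290 × 5.00×10¹ × 8.16×10⁷ = 6.53×10⁻¹¹ V²
V_n = √(6.53×10⁻¹¹) = 8.08×10⁻⁶ V = 8.08 µV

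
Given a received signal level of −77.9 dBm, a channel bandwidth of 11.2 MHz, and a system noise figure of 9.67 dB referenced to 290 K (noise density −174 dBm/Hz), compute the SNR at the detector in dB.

Noise floor: N = −174 + 10 log₁₀(B) + NF
10 log₁₀(1.12×10⁷) = 70.49 dB
N = −174 + 70.49 + 9.67 = −93.84 dBm
SNR = P_sig − N = −77.9 − (−93.84) = 15.94 dB → 15.9 dB

15.9 dB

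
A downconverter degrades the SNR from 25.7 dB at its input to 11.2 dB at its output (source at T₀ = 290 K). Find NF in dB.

NF (dB) = SNR_in(dB) − SNR_out(dB) when the source is at T₀
NF = 25.7 − 11.2 = 14.5 dB

14.5 dB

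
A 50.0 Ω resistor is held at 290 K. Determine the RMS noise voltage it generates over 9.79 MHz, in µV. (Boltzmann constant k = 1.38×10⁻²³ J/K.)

V_n = √(4kTRB)
4kTRB = 4 × 1.38×10⁻²³ × 290 × 5.00×10¹ × 9.79×10⁶ = 7.84×10⁻¹² V²
V_n = √(7.84×10⁻¹²) = 2.80×10⁻⁶ V = 2.80 µV

2.80 µV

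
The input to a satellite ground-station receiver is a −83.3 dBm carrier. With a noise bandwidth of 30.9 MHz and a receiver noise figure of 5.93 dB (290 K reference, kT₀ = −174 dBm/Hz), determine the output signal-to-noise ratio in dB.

9.9 dB

Noise floor: N = −174 + 10 log₁₀(B) + NF
10 log₁₀(3.09×10⁷) = 74.9 dB
N = −174 + 74.9 + 5.93 = −93.17 dBm
SNR = P_sig − N = −83.3 − (−93.17) = 9.87 dB → 9.9 dB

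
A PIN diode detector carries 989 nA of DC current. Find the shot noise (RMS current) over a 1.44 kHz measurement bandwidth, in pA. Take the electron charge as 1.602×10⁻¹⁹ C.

21.4 pA

I_n = √(2qI·B)
2qI·B = 2 × 1.602×10⁻¹⁹ × 9.89×10⁻⁷ × 1.44×10³ = 4.56×10⁻²² A²
I_n = √(4.56×10⁻²²) = 2.14×10⁻¹¹ A = 21.4 pA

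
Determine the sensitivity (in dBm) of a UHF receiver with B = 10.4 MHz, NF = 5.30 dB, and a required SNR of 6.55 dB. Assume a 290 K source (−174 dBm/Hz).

−92.0 dBm

Sensitivity = −174 + 10 log₁₀(B) + NF + SNR_min
= −174 + 70.17 + 5.30 + 6.55
= −91.98 dBm → −92.0 dBm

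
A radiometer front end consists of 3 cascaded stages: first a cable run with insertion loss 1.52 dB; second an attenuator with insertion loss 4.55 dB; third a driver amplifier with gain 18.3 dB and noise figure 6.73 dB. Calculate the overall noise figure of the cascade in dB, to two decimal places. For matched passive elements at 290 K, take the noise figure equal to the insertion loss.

Convert to linear (a loss of L dB is a gain of −L dB): F_i = 10^(NF_i/10), G_i = 10^(G_i,dB/10)
  Stage 1: F_1 = 10^(1.52/10) = 1.419, G_1 = 10^(−1.52/10) = 0.7047
  Stage 2: F_2 = 10^(4.55/10) = 2.851, G_2 = 10^(−4.55/10) = 0.3508
  Stage 3: F_3 = 10^(6.73/10) = 4.710, G_3 = 10^(18.3/10) = 67.61
Friis cascade:
  F = 1.419 + (2.851 − 1)/0.7047 + (4.710 − 1)/0.2472 = 19.05
NF = 10 log₁₀(19.05) = 12.80 dB

12.80 dB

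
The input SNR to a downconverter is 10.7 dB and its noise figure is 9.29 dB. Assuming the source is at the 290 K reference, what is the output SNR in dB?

By definition F = SNR_in/SNR_out, so in dB: SNR_out = SNR_in − NF
SNR_out = 10.7 − 9.29 = 1.41 dB

1.41 dB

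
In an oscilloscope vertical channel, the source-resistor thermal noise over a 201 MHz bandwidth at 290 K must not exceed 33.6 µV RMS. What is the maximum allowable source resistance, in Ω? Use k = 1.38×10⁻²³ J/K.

351 Ω

Johnson–Nyquist: V_n = √(4kTRB) ⇒ R = V_n² / (4kTB)
4kTB = 4 × 1.38×10⁻²³ × 290 × 2.01×10⁸ = 3.22×10⁻¹²
R = (3.36×10⁻⁵)² / 3.22×10⁻¹² = 3.51×10² Ω = 351 Ω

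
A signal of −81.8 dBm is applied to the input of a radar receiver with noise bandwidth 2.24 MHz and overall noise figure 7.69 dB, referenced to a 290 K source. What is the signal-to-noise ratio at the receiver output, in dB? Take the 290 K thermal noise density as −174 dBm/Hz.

21.0 dB

Noise floor: N = −174 + 10 log₁₀(B) + NF
10 log₁₀(2.24×10⁶) = 63.5 dB
N = −174 + 63.5 + 7.69 = −102.81 dBm
SNR = P_sig − N = −81.8 − (−102.81) = 21.01 dB → 21.0 dB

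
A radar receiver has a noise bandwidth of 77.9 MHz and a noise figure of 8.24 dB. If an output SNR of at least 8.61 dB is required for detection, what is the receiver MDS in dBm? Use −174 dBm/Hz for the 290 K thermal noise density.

−78.2 dBm

Sensitivity = −174 + 10 log₁₀(B) + NF + SNR_min
= −174 + 78.92 + 8.24 + 8.61
= −78.23 dBm → −78.2 dBm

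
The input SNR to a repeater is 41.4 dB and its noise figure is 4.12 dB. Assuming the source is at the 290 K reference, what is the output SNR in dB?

By definition F = SNR_in/SNR_out, so in dB: SNR_out = SNR_in − NF
SNR_out = 41.4 − 4.12 = 37.28 dB

37.28 dB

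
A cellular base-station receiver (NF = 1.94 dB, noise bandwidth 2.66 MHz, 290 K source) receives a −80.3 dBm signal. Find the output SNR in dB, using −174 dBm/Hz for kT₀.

27.5 dB

Noise floor: N = −174 + 10 log₁₀(B) + NF
10 log₁₀(2.66×10⁶) = 64.25 dB
N = −174 + 64.25 + 1.94 = −107.81 dBm
SNR = P_sig − N = −80.3 − (−107.81) = 27.51 dB → 27.5 dB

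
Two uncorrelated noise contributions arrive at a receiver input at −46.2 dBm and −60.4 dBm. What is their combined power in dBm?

Convert to linear, add, convert back:
P₁ = 2.40×10⁻⁸ W, P₂ = 9.12×10⁻¹⁰ W
P_tot = 2.49×10⁻⁸ W → 10 log₁₀(P_tot / 10⁻³) = −46.0 dBm

−46.0 dBm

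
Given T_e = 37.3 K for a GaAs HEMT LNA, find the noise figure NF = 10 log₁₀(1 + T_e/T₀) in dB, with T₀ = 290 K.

0.525 dB

F = 1 + T_e/T₀ = 1 + 37.3/290 = 1.12862
NF = 10 log₁₀(1.12862) = 0.525 dB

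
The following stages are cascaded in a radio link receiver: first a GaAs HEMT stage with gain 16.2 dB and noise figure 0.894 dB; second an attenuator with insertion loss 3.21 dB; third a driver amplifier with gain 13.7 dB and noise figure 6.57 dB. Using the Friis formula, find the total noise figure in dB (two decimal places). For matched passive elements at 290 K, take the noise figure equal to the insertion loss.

Convert to linear (a loss of L dB is a gain of −L dB): F_i = 10^(NF_i/10), G_i = 10^(G_i,dB/10)
  Stage 1: F_1 = 10^(0.894/10) = 1.229, G_1 = 10^(16.2/10) = 41.69
  Stage 2: F_2 = 10^(3.21/10) = 2.094, G_2 = 10^(−3.21/10) = 0.4775
  Stage 3: F_3 = 10^(6.57/10) = 4.539, G_3 = 10^(13.7/10) = 23.44
Friis cascade:
  F = 1.229 + (2.094 − 1)/41.69 + (4.539 − 1)/19.91 = 1.433
NF = 10 log₁₀(1.433) = 1.56 dB

1.56 dB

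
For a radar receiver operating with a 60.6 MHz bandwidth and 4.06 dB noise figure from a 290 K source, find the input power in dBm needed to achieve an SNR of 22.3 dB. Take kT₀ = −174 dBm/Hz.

−69.8 dBm

Sensitivity = −174 + 10 log₁₀(B) + NF + SNR_min
= −174 + 77.82 + 4.06 + 22.3
= −69.82 dBm → −69.8 dBm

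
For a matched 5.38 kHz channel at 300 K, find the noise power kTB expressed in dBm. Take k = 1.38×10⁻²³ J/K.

−136.5 dBm

P_n = kTB = 1.38×10⁻²³ × 300 × 5.38×10³ = 2.23×10⁻¹⁷ W
In dBm: 10 log₁₀(2.23×10⁻¹⁷ / 10⁻³) = −136.5 dBm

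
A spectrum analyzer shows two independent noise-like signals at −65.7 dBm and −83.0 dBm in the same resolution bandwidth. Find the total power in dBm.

Convert to linear, add, convert back:
P₁ = 2.69×10⁻¹⁰ W, P₂ = 5.01×10⁻¹² W
P_tot = 2.74×10⁻¹⁰ W → 10 log₁₀(P_tot / 10⁻³) = −65.6 dBm

−65.6 dBm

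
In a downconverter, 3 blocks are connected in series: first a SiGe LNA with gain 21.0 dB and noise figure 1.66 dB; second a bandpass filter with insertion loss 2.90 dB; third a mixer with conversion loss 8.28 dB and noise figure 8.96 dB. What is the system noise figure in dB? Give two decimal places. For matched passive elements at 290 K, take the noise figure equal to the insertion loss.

1.99 dB

Convert to linear (a loss of L dB is a gain of −L dB): F_i = 10^(NF_i/10), G_i = 10^(G_i,dB/10)
  Stage 1: F_1 = 10^(1.66/10) = 1.466, G_1 = 10^(21.0/10) = 125.9
  Stage 2: F_2 = 10^(2.90/10) = 1.950, G_2 = 10^(−2.90/10) = 0.5129
  Stage 3: F_3 = 10^(8.96/10) = 7.870, G_3 = 10^(−8.28/10) = 0.1486
Friis cascade:
  F = 1.466 + (1.950 − 1)/125.9 + (7.870 − 1)/64.57 = 1.580
NF = 10 log₁₀(1.580) = 1.99 dB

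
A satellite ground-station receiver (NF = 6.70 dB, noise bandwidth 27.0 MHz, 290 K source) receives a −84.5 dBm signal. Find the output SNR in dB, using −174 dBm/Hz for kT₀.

8.5 dB

Noise floor: N = −174 + 10 log₁₀(B) + NF
10 log₁₀(2.70×10⁷) = 74.31 dB
N = −174 + 74.31 + 6.70 = −92.99 dBm
SNR = P_sig − N = −84.5 − (−92.99) = 8.49 dB → 8.5 dB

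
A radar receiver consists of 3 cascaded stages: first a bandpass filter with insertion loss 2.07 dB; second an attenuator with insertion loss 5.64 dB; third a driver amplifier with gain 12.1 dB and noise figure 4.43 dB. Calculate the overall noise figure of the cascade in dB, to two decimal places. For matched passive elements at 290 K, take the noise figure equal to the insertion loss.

12.14 dB

Convert to linear (a loss of L dB is a gain of −L dB): F_i = 10^(NF_i/10), G_i = 10^(G_i,dB/10)
  Stage 1: F_1 = 10^(2.07/10) = 1.611, G_1 = 10^(−2.07/10) = 0.6209
  Stage 2: F_2 = 10^(5.64/10) = 3.664, G_2 = 10^(−5.64/10) = 0.2729
  Stage 3: F_3 = 10^(4.43/10) = 2.773, G_3 = 10^(12.1/10) = 16.22
Friis cascade:
  F = 1.611 + (3.664 − 1)/0.6209 + (2.773 − 1)/0.1694 = 16.37
NF = 10 log₁₀(16.37) = 12.14 dB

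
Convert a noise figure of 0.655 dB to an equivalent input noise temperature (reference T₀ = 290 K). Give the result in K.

47.2 K

F = 10^(0.655/10) = 1.16279
T_e = (F − 1)·T₀ = (1.16279 − 1) × 290 = 47.2 K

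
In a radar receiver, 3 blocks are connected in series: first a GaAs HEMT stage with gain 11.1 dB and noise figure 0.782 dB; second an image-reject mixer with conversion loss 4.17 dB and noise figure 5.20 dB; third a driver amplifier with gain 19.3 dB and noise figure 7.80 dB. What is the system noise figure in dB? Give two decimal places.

Convert to linear (a loss of L dB is a gain of −L dB): F_i = 10^(NF_i/10), G_i = 10^(G_i,dB/10)
  Stage 1: F_1 = 10^(0.782/10) = 1.197, G_1 = 10^(11.1/10) = 12.88
  Stage 2: F_2 = 10^(5.20/10) = 3.311, G_2 = 10^(−4.17/10) = 0.3828
  Stage 3: F_3 = 10^(7.80/10) = 6.026, G_3 = 10^(19.3/10) = 85.11
Friis cascade:
  F = 1.197 + (3.311 − 1)/12.88 + (6.026 − 1)/4.932 = 2.396
NF = 10 log₁₀(2.396) = 3.79 dB

3.79 dB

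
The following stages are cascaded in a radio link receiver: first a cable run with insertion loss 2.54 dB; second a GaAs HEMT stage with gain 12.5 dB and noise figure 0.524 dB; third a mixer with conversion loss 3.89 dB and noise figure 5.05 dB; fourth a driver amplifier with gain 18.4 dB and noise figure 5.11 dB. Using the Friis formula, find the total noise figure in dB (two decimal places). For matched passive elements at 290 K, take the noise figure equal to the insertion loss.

4.47 dB

Convert to linear (a loss of L dB is a gain of −L dB): F_i = 10^(NF_i/10), G_i = 10^(G_i,dB/10)
  Stage 1: F_1 = 10^(2.54/10) = 1.795, G_1 = 10^(−2.54/10) = 0.5572
  Stage 2: F_2 = 10^(0.524/10) = 1.128, G_2 = 10^(12.5/10) = 17.78
  Stage 3: F_3 = 10^(5.05/10) = 3.199, G_3 = 10^(−3.89/10) = 0.4083
  Stage 4: F_4 = 10^(5.11/10) = 3.243, G_4 = 10^(18.4/10) = 69.18
Friis cascade:
  F = 1.795 + (1.128 − 1)/0.5572 + (3.199 − 1)/9.908 + (3.243 − 1)/4.046 = 2.801
NF = 10 log₁₀(2.801) = 4.47 dB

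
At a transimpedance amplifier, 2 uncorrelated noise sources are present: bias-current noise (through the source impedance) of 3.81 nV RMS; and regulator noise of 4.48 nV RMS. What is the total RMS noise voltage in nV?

Uncorrelated sources add in power (mean-square): V_tot = √(ΣV_i²)
V_tot = √[(3.81×10⁻⁹)² + (4.48×10⁻⁹)²] = 5.88×10⁻⁹ V = 5.88 nV

5.88 nV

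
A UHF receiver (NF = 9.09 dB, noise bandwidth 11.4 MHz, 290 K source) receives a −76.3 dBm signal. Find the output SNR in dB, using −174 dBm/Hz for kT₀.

Noise floor: N = −174 + 10 log₁₀(B) + NF
10 log₁₀(1.14×10⁷) = 70.57 dB
N = −174 + 70.57 + 9.09 = −94.34 dBm
SNR = P_sig − N = −76.3 − (−94.34) = 18.04 dB → 18.0 dB

18.0 dB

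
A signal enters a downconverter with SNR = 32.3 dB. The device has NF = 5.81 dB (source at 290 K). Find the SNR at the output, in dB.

26.49 dB

By definition F = SNR_in/SNR_out, so in dB: SNR_out = SNR_in − NF
SNR_out = 32.3 − 5.81 = 26.49 dB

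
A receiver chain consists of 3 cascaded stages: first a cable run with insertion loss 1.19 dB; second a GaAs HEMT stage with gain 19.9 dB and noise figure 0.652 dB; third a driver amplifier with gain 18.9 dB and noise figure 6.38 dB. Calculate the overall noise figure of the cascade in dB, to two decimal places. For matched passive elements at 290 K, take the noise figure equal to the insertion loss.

Convert to linear (a loss of L dB is a gain of −L dB): F_i = 10^(NF_i/10), G_i = 10^(G_i,dB/10)
  Stage 1: F_1 = 10^(1.19/10) = 1.315, G_1 = 10^(−1.19/10) = 0.7603
  Stage 2: F_2 = 10^(0.652/10) = 1.162, G_2 = 10^(19.9/10) = 97.72
  Stage 3: F_3 = 10^(6.38/10) = 4.345, G_3 = 10^(18.9/10) = 77.62
Friis cascade:
  F = 1.315 + (1.162 − 1)/0.7603 + (4.345 − 1)/74.30 = 1.573
NF = 10 log₁₀(1.573) = 1.97 dB

1.97 dB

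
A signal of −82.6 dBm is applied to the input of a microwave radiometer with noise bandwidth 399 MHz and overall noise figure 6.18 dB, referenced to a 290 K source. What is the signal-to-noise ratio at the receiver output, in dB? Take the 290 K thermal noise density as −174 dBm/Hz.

Noise floor: N = −174 + 10 log₁₀(B) + NF
10 log₁₀(3.99×10⁸) = 86.01 dB
N = −174 + 86.01 + 6.18 = −81.81 dBm
SNR = P_sig − N = −82.6 − (−81.81) = −0.79 dB → −0.8 dB

−0.8 dB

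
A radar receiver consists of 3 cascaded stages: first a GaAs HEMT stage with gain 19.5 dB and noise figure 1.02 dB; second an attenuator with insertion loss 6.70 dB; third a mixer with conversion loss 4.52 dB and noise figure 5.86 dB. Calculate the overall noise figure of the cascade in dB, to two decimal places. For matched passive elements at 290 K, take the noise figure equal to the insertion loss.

1.63 dB

Convert to linear (a loss of L dB is a gain of −L dB): F_i = 10^(NF_i/10), G_i = 10^(G_i,dB/10)
  Stage 1: F_1 = 10^(1.02/10) = 1.265, G_1 = 10^(19.5/10) = 89.13
  Stage 2: F_2 = 10^(6.70/10) = 4.677, G_2 = 10^(−6.70/10) = 0.2138
  Stage 3: F_3 = 10^(5.86/10) = 3.855, G_3 = 10^(−4.52/10) = 0.3532
Friis cascade:
  F = 1.265 + (4.677 − 1)/89.13 + (3.855 − 1)/19.05 = 1.456
NF = 10 log₁₀(1.456) = 1.63 dB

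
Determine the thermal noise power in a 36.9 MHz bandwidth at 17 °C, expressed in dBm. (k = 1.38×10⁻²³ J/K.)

T = 17 °C + 273.15 = 290.15 K
P_n = kTB = 1.38×10⁻²³ × 290.15 × 3.69×10⁷ = 1.48×10⁻¹³ W
In dBm: 10 log₁₀(1.48×10⁻¹³ / 10⁻³) = −98.3 dBm

−98.3 dBm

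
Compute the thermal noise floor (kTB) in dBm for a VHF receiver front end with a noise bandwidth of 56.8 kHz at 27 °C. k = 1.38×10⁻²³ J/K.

−126.3 dBm

T = 27 °C + 273.15 = 300.15 K
P_n = kTB = 1.38×10⁻²³ × 300.15 × 5.68×10⁴ = 2.35×10⁻¹⁶ W
In dBm: 10 log₁₀(2.35×10⁻¹⁶ / 10⁻³) = −126.3 dBm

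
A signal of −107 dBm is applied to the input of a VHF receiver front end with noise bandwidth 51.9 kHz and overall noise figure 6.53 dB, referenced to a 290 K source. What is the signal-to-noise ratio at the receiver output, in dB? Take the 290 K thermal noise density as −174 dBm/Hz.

Noise floor: N = −174 + 10 log₁₀(B) + NF
10 log₁₀(5.19×10⁴) = 47.15 dB
N = −174 + 47.15 + 6.53 = −120.32 dBm
SNR = P_sig − N = −107 − (−120.32) = 13.32 dB → 13.3 dB

13.3 dB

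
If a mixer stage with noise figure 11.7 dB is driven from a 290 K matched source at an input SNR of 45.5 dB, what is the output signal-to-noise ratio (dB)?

By definition F = SNR_in/SNR_out, so in dB: SNR_out = SNR_in − NF
SNR_out = 45.5 − 11.7 = 33.8 dB

33.8 dB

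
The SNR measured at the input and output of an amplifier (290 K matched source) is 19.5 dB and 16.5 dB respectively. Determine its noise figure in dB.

NF (dB) = SNR_in(dB) − SNR_out(dB) when the source is at T₀
NF = 19.5 − 16.5 = 3.0 dB

3.0 dB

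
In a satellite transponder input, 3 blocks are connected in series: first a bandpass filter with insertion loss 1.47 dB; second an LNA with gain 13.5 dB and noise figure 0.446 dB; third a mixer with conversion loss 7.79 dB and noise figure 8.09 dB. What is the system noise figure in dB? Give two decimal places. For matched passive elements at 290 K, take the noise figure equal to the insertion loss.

2.78 dB

Convert to linear (a loss of L dB is a gain of −L dB): F_i = 10^(NF_i/10), G_i = 10^(G_i,dB/10)
  Stage 1: F_1 = 10^(1.47/10) = 1.403, G_1 = 10^(−1.47/10) = 0.7129
  Stage 2: F_2 = 10^(0.446/10) = 1.108, G_2 = 10^(13.5/10) = 22.39
  Stage 3: F_3 = 10^(8.09/10) = 6.442, G_3 = 10^(−7.79/10) = 0.1663
Friis cascade:
  F = 1.403 + (1.108 − 1)/0.7129 + (6.442 − 1)/15.96 = 1.896
NF = 10 log₁₀(1.896) = 2.78 dB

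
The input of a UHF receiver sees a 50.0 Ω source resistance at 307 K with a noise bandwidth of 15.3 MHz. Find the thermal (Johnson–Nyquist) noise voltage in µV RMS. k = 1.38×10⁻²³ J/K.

V_n = √(4kTRB)
4kTRB = 4 × 1.38×10⁻²³ × 307 × 5.00×10¹ × 1.53×10⁷ = 1.30×10⁻¹¹ V²
V_n = √(1.30×10⁻¹¹) = 3.60×10⁻⁶ V = 3.60 µV

3.60 µV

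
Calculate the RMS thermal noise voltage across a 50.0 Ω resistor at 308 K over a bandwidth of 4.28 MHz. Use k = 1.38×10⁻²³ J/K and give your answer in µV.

V_n = √(4kTRB)
4kTRB = 4 × 1.38×10⁻²³ × 308 × 5.00×10¹ × 4.28×10⁶ = 3.64×10⁻¹² V²
V_n = √(3.64×10⁻¹²) = 1.91×10⁻⁶ V = 1.91 µV

1.91 µV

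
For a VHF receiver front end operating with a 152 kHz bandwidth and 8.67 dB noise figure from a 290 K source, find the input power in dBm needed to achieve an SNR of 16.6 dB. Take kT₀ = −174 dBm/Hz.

−96.9 dBm

Sensitivity = −174 + 10 log₁₀(B) + NF + SNR_min
= −174 + 51.82 + 8.67 + 16.6
= −96.91 dBm → −96.9 dBm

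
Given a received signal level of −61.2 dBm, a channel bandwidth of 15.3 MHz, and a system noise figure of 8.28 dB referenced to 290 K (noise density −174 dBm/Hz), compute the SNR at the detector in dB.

32.7 dB

Noise floor: N = −174 + 10 log₁₀(B) + NF
10 log₁₀(1.53×10⁷) = 71.85 dB
N = −174 + 71.85 + 8.28 = −93.87 dBm
SNR = P_sig − N = −61.2 − (−93.87) = 32.67 dB → 32.7 dB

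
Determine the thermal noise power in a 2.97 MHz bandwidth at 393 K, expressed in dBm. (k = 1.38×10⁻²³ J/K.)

−107.9 dBm

P_n = kTB = 1.38×10⁻²³ × 393 × 2.97×10⁶ = 1.61×10⁻¹⁴ W
In dBm: 10 log₁₀(1.61×10⁻¹⁴ / 10⁻³) = −107.9 dBm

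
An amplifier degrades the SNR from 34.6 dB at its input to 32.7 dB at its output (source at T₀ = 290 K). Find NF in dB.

1.9 dB

NF (dB) = SNR_in(dB) − SNR_out(dB) when the source is at T₀
NF = 34.6 − 32.7 = 1.9 dB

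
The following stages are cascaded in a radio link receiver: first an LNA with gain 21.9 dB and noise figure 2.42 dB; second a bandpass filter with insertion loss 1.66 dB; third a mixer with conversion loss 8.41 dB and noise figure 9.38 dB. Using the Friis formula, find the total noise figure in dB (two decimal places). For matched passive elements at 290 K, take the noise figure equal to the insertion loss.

2.60 dB

Convert to linear (a loss of L dB is a gain of −L dB): F_i = 10^(NF_i/10), G_i = 10^(G_i,dB/10)
  Stage 1: F_1 = 10^(2.42/10) = 1.746, G_1 = 10^(21.9/10) = 154.9
  Stage 2: F_2 = 10^(1.66/10) = 1.466, G_2 = 10^(−1.66/10) = 0.6823
  Stage 3: F_3 = 10^(9.38/10) = 8.670, G_3 = 10^(−8.41/10) = 0.1442
Friis cascade:
  F = 1.746 + (1.466 − 1)/154.9 + (8.670 − 1)/105.7 = 1.821
NF = 10 log₁₀(1.821) = 2.60 dB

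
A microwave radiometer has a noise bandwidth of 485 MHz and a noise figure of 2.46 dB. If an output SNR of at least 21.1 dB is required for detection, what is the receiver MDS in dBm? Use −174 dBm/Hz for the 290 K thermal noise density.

Sensitivity = −174 + 10 log₁₀(B) + NF + SNR_min
= −174 + 86.86 + 2.46 + 21.1
= −63.58 dBm → −63.6 dBm

−63.6 dBm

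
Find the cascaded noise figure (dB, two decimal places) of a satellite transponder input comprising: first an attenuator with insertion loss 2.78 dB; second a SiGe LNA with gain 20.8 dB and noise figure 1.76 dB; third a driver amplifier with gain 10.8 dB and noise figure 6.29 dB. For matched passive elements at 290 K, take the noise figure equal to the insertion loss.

4.62 dB

Convert to linear (a loss of L dB is a gain of −L dB): F_i = 10^(NF_i/10), G_i = 10^(G_i,dB/10)
  Stage 1: F_1 = 10^(2.78/10) = 1.897, G_1 = 10^(−2.78/10) = 0.5272
  Stage 2: F_2 = 10^(1.76/10) = 1.500, G_2 = 10^(20.8/10) = 120.2
  Stage 3: F_3 = 10^(6.29/10) = 4.256, G_3 = 10^(10.8/10) = 12.02
Friis cascade:
  F = 1.897 + (1.500 − 1)/0.5272 + (4.256 − 1)/63.39 = 2.896
NF = 10 log₁₀(2.896) = 4.62 dB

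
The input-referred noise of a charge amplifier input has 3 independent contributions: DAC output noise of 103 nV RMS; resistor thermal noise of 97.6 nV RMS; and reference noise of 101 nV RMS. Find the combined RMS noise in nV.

Uncorrelated sources add in power (mean-square): V_tot = √(ΣV_i²)
V_tot = √[(1.03×10⁻⁷)² + (9.76×10⁻⁸)² + (1.01×10⁻⁷)²] = 1.74×10⁻⁷ V = 174 nV

174 nV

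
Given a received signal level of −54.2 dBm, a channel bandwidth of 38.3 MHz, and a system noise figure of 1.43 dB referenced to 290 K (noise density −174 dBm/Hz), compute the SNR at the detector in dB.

Noise floor: N = −174 + 10 log₁₀(B) + NF
10 log₁₀(3.83×10⁷) = 75.83 dB
N = −174 + 75.83 + 1.43 = −96.74 dBm
SNR = P_sig − N = −54.2 − (−96.74) = 42.54 dB → 42.5 dB

42.5 dB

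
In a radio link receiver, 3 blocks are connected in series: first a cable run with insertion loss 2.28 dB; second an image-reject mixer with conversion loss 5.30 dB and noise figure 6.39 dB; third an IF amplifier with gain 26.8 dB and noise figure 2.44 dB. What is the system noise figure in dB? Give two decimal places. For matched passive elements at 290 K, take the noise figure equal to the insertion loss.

Convert to linear (a loss of L dB is a gain of −L dB): F_i = 10^(NF_i/10), G_i = 10^(G_i,dB/10)
  Stage 1: F_1 = 10^(2.28/10) = 1.690, G_1 = 10^(−2.28/10) = 0.5916
  Stage 2: F_2 = 10^(6.39/10) = 4.355, G_2 = 10^(−5.30/10) = 0.2951
  Stage 3: F_3 = 10^(2.44/10) = 1.754, G_3 = 10^(26.8/10) = 478.6
Friis cascade:
  F = 1.690 + (4.355 − 1)/0.5916 + (1.754 − 1)/0.1746 = 11.68
NF = 10 log₁₀(11.68) = 10.67 dB

10.67 dB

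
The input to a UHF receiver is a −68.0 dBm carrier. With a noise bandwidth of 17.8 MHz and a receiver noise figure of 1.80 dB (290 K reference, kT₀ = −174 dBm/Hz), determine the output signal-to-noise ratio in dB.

Noise floor: N = −174 + 10 log₁₀(B) + NF
10 log₁₀(1.78×10⁷) = 72.5 dB
N = −174 + 72.5 + 1.80 = −99.70 dBm
SNR = P_sig − N = −68.0 − (−99.70) = 31.70 dB → 31.7 dB

31.7 dB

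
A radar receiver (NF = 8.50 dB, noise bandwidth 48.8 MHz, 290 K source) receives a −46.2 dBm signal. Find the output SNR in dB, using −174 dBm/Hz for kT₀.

42.4 dB

Noise floor: N = −174 + 10 log₁₀(B) + NF
10 log₁₀(4.88×10⁷) = 76.88 dB
N = −174 + 76.88 + 8.50 = −88.62 dBm
SNR = P_sig − N = −46.2 − (−88.62) = 42.42 dB → 42.4 dB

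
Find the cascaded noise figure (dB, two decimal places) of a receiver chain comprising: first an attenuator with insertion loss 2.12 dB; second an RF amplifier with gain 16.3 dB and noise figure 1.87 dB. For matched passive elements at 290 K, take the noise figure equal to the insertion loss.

Convert to linear (a loss of L dB is a gain of −L dB): F_i = 10^(NF_i/10), G_i = 10^(G_i,dB/10)
  Stage 1: F_1 = 10^(2.12/10) = 1.629, G_1 = 10^(−2.12/10) = 0.6138
  Stage 2: F_2 = 10^(1.87/10) = 1.538, G_2 = 10^(16.3/10) = 42.66
Friis cascade:
  F = 1.629 + (1.538 − 1)/0.6138 = 2.506
NF = 10 log₁₀(2.506) = 3.99 dB

3.99 dB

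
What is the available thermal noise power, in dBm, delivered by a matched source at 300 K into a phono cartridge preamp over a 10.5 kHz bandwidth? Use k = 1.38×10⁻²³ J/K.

−133.6 dBm

P_n = kTB = 1.38×10⁻²³ × 300 × 1.05×10⁴ = 4.35×10⁻¹⁷ W
In dBm: 10 log₁₀(4.35×10⁻¹⁷ / 10⁻³) = −133.6 dBm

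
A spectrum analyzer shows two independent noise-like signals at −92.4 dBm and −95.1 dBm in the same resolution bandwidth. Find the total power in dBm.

Convert to linear, add, convert back:
P₁ = 5.75×10⁻¹³ W, P₂ = 3.09×10⁻¹³ W
P_tot = 8.84×10⁻¹³ W → 10 log₁₀(P_tot / 10⁻³) = −90.5 dBm

−90.5 dBm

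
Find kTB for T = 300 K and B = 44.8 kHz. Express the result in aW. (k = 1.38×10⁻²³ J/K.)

P_n = kTB = 1.38×10⁻²³ × 300 × 4.48×10⁴ = 1.85×10⁻¹⁶ W = 185 aW

185 aW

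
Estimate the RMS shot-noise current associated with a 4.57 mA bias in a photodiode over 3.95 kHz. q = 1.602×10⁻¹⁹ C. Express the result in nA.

I_n = √(2qI·B)
2qI·B = 2 × 1.602×10⁻¹⁹ × 4.57×10⁻³ × 3.95×10³ = 5.78×10⁻¹⁸ A²
I_n = √(5.78×10⁻¹⁸) = 2.40×10⁻⁹ A = 2.40 nA

2.40 nA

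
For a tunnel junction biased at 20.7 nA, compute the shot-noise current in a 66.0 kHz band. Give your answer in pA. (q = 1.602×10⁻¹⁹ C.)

I_n = √(2qI·B)
2qI·B = 2 × 1.602×10⁻¹⁹ × 2.07×10⁻⁸ × 6.60×10⁴ = 4.38×10⁻²² A²
I_n = √(4.38×10⁻²²) = 2.09×10⁻¹¹ A = 20.9 pA

20.9 pA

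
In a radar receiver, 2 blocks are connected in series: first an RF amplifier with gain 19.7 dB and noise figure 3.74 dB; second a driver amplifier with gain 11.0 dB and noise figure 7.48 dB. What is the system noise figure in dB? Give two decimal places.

Convert to linear (a loss of L dB is a gain of −L dB): F_i = 10^(NF_i/10), G_i = 10^(G_i,dB/10)
  Stage 1: F_1 = 10^(3.74/10) = 2.366, G_1 = 10^(19.7/10) = 93.33
  Stage 2: F_2 = 10^(7.48/10) = 5.598, G_2 = 10^(11.0/10) = 12.59
Friis cascade:
  F = 2.366 + (5.598 − 1)/93.33 = 2.415
NF = 10 log₁₀(2.415) = 3.83 dB

3.83 dB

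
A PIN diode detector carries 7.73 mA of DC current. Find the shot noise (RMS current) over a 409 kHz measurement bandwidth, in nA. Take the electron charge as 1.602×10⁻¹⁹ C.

I_n = √(2qI·B)
2qI·B = 2 × 1.602×10⁻¹⁹ × 7.73×10⁻³ × 4.09×10⁵ = 1.01×10⁻¹⁵ A²
I_n = √(1.01×10⁻¹⁵) = 3.18×10⁻⁸ A = 31.8 nA

31.8 nA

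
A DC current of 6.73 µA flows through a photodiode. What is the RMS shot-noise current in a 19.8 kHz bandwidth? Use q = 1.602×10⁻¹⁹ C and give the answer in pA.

I_n = √(2qI·B)
2qI·B = 2 × 1.602×10⁻¹⁹ × 6.73×10⁻⁶ × 1.98×10⁴ = 4.27×10⁻²⁰ A²
I_n = √(4.27×10⁻²⁰) = 2.07×10⁻¹⁰ A = 207 pA

207 pA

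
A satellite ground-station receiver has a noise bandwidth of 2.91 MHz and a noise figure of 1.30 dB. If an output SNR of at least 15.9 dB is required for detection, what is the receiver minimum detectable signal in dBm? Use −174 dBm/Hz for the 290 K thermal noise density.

Sensitivity = −174 + 10 log₁₀(B) + NF + SNR_min
= −174 + 64.64 + 1.30 + 15.9
= −92.16 dBm → −92.2 dBm

−92.2 dBm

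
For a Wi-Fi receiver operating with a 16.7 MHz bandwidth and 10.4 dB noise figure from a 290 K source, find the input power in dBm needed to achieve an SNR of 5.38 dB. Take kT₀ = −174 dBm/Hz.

−86.0 dBm

Sensitivity = −174 + 10 log₁₀(B) + NF + SNR_min
= −174 + 72.23 + 10.4 + 5.38
= −85.99 dBm → −86.0 dBm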